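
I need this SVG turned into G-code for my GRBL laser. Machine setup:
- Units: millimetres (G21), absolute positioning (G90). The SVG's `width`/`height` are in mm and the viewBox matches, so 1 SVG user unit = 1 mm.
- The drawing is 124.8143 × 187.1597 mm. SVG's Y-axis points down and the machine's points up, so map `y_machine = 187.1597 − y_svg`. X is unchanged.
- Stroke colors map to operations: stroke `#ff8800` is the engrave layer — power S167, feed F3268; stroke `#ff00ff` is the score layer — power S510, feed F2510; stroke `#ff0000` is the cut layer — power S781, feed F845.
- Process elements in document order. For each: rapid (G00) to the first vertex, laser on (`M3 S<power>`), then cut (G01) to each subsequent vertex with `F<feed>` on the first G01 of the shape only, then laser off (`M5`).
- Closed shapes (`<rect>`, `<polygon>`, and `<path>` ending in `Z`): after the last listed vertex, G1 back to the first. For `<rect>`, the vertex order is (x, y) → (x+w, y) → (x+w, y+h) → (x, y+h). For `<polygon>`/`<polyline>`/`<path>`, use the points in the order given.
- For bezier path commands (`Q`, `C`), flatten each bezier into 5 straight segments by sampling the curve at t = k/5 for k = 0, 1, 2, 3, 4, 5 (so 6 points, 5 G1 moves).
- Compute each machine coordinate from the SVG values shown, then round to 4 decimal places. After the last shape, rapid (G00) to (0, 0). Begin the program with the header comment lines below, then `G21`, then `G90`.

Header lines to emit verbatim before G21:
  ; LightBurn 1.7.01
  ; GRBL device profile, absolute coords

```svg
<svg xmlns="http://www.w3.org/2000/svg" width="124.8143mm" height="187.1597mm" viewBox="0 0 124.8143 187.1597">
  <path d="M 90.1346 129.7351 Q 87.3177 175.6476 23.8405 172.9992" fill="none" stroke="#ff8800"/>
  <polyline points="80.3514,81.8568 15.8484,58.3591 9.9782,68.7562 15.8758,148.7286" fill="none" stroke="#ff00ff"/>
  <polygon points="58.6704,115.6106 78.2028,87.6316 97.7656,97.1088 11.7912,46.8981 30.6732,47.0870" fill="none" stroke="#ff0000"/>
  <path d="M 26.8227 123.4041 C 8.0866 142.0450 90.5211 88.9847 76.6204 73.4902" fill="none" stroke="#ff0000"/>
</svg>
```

; LightBurn 1.7.01
; GRBL device profile, absolute coords
G21
G90
G00 X90.1346 Y57.4246
M3 S167
G01 X86.5814 Y41.0020 F3268
G01 X78.1754 Y28.4643
G01 X64.9166 Y19.8115
G01 X46.8050 Y15.0436
G01 X23.8405 Y14.1605
M5
G00 X80.3514 Y105.3029
M3 S510
G01 X15.8484 Y128.8006 F2510
G01 X9.9782 Y118.4035
G01 X15.8758 Y38.4311
M5
G00 X58.6704 Y71.5491
M3 S781
G01 X78.2028 Y99.5281 F845
G01 X97.7656 Y90.0509
G01 X11.7912 Y140.2616
G01 X30.6732 Y140.0727
G01 X58.6704 Y71.5491
M5
G00 X26.8227 Y63.7556
M3 S781
G01 X26.1415 Y60.3011 F845
G01 X40.2609 Y68.8100
G01 X59.7007 Y84.0376
G01 X74.9806 Y100.7390
G01 X76.6204 Y113.6695
M5
G00 X0.0000 Y0.0000

Since the viewBox matches the mm dimensions, user units are millimetres directly. The only transform is the Y-flip y_m = 187.1597 − y_svg.

Shape 1 is a quadratic bezier drawn with `<path>`. Its stroke #ff8800 means engrave at S167, F3268. After flipping Y the toolpath is (90.1346,57.4246) → (86.5814,41.0020) → (78.1754,28.4643) → (64.9166,19.8115) → (46.8050,15.0436) → (23.8405,14.1605).

Shape 2 is a open polyline drawn with `<polyline>`. Its stroke #ff00ff means score at S510, F2510. After flipping Y the toolpath is (80.3514,105.3029) → (15.8484,128.8006) → (9.9782,118.4035) → (15.8758,38.4311).

Shape 3 is a closed polygon drawn with `<polygon>`. Its stroke #ff0000 means cut at S781, F845. After flipping Y the toolpath is (58.6704,71.5491) → (78.2028,99.5281) → (97.7656,90.0509) → (11.7912,140.2616) → (30.6732,140.0727) → (58.6704,71.5491), returning to the start.

Shape 4 is a cubic bezier drawn with `<path>`. Its stroke #ff0000 means cut at S781, F845. After flipping Y the toolpath is (26.8227,63.7556) → (26.1415,60.3011) → (40.2609,68.8100) → (59.7007,84.0376) → (74.9806,100.7390) → (76.6204,113.6695).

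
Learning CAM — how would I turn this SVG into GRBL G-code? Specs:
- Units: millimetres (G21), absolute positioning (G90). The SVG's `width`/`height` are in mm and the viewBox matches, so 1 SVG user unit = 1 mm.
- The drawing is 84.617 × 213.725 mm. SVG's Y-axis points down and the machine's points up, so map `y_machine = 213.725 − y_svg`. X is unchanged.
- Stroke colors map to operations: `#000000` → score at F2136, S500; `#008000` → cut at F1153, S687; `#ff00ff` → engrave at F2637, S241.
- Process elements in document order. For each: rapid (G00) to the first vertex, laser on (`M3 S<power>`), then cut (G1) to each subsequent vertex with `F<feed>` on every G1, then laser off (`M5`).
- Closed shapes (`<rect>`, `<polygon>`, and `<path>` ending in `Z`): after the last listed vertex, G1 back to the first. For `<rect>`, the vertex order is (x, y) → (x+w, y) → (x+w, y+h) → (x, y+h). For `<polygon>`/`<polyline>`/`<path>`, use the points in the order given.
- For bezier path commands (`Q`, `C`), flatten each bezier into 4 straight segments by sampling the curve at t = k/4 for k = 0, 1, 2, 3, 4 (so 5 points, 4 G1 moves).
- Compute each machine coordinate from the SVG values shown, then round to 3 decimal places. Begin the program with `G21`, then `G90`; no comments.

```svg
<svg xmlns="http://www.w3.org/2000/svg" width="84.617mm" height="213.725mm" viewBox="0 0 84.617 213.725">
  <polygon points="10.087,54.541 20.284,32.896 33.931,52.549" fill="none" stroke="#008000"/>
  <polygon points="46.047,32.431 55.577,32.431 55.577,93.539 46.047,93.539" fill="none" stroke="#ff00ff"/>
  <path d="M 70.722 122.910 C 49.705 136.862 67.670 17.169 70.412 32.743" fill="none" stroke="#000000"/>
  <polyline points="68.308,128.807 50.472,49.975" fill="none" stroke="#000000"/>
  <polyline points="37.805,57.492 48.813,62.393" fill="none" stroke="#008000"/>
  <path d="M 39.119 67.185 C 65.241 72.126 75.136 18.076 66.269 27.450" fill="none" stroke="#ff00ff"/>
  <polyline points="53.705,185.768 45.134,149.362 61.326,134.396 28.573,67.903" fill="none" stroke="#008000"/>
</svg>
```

G21
G90
G00 X10.087 Y159.184
M3 S687
G1 X20.284 Y180.829 F1153
G1 X33.931 Y161.176 F1153
G1 X10.087 Y159.184 F1153
M5
G00 X46.047 Y181.294
M3 S241
G1 X55.577 Y181.294 F2637
G1 X55.577 Y120.186 F2637
G1 X46.047 Y120.186 F2637
G1 X46.047 Y181.294 F2637
M5
G00 X70.722 Y90.815
M3 S500
G1 X61.421 Y101.208 F2136
G1 X61.657 Y136.507 F2136
G1 X66.348 Y171.502 F2136
G1 X70.412 Y180.982 F2136
M5
G00 X68.308 Y84.918
M3 S500
G1 X50.472 Y163.750 F2136
M5
G00 X37.805 Y156.233
M3 S687
G1 X48.813 Y151.332 F1153
M5
G00 X39.119 Y146.540
M3 S241
G1 X55.628 Y151.982 F2637
G1 X65.815 Y168.070 F2637
G1 X69.441 Y183.326 F2637
G1 X66.269 Y186.275 F2637
M5
G00 X53.705 Y27.957
M3 S687
G1 X45.134 Y64.363 F1153
G1 X61.326 Y79.329 F1153
G1 X28.573 Y145.822 F1153
M5

Since the viewBox matches the mm dimensions, user units are millimetres directly. The only transform is the Y-flip y_m = 213.725 − y_svg.

Shape 1 is a regular polygon drawn with `<polygon>`. Its stroke #008000 means cut at S687, F1153. After flipping Y the toolpath is (10.087,159.184) → (20.284,180.829) → (33.931,161.176) → (10.087,159.184), returning to the start.

Shape 2 is a rectangle drawn with `<polygon>`. Its stroke #ff00ff means engrave at S241, F2637. After flipping Y the toolpath is (46.047,181.294) → (55.577,181.294) → (55.577,120.186) → (46.047,120.186) → (46.047,181.294), returning to the start.

Shape 3 is a cubic bezier drawn with `<path>`. Its stroke #000000 means score at S500, F2136. After flipping Y the toolpath is (70.722,90.815) → (61.421,101.208) → (61.657,136.507) → (66.348,171.502) → (70.412,180.982).

Shape 4 is a line segment drawn with `<polyline>`. Its stroke #000000 means score at S500, F2136. After flipping Y the toolpath is (68.308,84.918) → (50.472,163.750).

Shape 5 is a line segment drawn with `<polyline>`. Its stroke #008000 means cut at S687, F1153. After flipping Y the toolpath is (37.805,156.233) → (48.813,151.332).

Shape 6 is a cubic bezier drawn with `<path>`. Its stroke #ff00ff means engrave at S241, F2637. After flipping Y the toolpath is (39.119,146.540) → (55.628,151.982) → (65.815,168.070) → (69.441,183.326) → (66.269,186.275).

Shape 7 is a open polyline drawn with `<polyline>`. Its stroke #008000 means cut at S687, F1153. After flipping Y the toolpath is (53.705,27.957) → (45.134,64.363) → (61.326,79.329) → (28.573,145.822).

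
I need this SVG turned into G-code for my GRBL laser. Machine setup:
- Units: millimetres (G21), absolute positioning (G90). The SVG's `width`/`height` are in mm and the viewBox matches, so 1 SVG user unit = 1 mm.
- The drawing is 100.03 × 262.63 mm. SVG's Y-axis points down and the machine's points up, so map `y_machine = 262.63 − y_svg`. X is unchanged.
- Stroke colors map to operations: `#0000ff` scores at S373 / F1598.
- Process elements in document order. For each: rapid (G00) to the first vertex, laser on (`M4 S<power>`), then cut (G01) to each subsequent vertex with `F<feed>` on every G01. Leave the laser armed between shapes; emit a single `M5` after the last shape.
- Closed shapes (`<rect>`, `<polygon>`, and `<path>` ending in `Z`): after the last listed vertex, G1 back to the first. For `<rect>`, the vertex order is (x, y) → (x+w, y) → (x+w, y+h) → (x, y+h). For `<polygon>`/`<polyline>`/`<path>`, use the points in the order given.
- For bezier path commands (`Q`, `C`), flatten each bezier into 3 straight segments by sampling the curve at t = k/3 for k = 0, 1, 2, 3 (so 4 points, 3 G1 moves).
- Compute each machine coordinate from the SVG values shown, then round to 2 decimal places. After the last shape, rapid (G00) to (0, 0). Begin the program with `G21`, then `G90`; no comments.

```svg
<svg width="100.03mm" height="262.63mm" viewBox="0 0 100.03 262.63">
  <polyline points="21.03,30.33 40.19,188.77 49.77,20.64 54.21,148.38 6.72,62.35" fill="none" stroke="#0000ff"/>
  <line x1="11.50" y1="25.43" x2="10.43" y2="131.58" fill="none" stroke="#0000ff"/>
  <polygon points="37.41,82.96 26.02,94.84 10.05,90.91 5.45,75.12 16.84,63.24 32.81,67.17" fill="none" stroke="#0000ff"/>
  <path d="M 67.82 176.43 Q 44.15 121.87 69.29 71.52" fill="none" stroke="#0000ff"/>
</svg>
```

G21
G90
G00 X21.03 Y232.30
M4 S373
G01 X40.19 Y73.86 F1598
G01 X49.77 Y241.99 F1598
G01 X54.21 Y114.25 F1598
G01 X6.72 Y200.28 F1598
G00 X11.50 Y237.20
M4 S373
G01 X10.43 Y131.05 F1598
G00 X37.41 Y179.67
M4 S373
G01 X26.02 Y167.79 F1598
G01 X10.05 Y171.72 F1598
G01 X5.45 Y187.51 F1598
G01 X16.84 Y199.39 F1598
G01 X32.81 Y195.46 F1598
G01 X37.41 Y179.67 F1598
G00 X67.82 Y86.20
M4 S373
G01 X57.46 Y122.11 F1598
G01 X57.95 Y157.08 F1598
G01 X69.29 Y191.11 F1598
M5
G00 X0.00 Y0.00

Since the viewBox matches the mm dimensions, user units are millimetres directly. The only transform is the Y-flip y_m = 262.63 − y_svg.

Shape 1 is a open polyline drawn with `<polyline>`. Its stroke #0000ff means score at S373, F1598. After flipping Y the toolpath is (21.03,232.30) → (40.19,73.86) → (49.77,241.99) → (54.21,114.25) → (6.72,200.28).

Shape 2 is a line segment drawn with `<line>`. Its stroke #0000ff means score at S373, F1598. After flipping Y the toolpath is (11.50,237.20) → (10.43,131.05).

Shape 3 is a regular polygon drawn with `<polygon>`. Its stroke #0000ff means score at S373, F1598. After flipping Y the toolpath is (37.41,179.67) → (26.02,167.79) → (10.05,171.72) → (5.45,187.51) → (16.84,199.39) → (32.81,195.46) → (37.41,179.67), returning to the start.

Shape 4 is a quadratic bezier drawn with `<path>`. Its stroke #0000ff means score at S373, F1598. After flipping Y the toolpath is (67.82,86.20) → (57.46,122.11) → (57.95,157.08) → (69.29,191.11).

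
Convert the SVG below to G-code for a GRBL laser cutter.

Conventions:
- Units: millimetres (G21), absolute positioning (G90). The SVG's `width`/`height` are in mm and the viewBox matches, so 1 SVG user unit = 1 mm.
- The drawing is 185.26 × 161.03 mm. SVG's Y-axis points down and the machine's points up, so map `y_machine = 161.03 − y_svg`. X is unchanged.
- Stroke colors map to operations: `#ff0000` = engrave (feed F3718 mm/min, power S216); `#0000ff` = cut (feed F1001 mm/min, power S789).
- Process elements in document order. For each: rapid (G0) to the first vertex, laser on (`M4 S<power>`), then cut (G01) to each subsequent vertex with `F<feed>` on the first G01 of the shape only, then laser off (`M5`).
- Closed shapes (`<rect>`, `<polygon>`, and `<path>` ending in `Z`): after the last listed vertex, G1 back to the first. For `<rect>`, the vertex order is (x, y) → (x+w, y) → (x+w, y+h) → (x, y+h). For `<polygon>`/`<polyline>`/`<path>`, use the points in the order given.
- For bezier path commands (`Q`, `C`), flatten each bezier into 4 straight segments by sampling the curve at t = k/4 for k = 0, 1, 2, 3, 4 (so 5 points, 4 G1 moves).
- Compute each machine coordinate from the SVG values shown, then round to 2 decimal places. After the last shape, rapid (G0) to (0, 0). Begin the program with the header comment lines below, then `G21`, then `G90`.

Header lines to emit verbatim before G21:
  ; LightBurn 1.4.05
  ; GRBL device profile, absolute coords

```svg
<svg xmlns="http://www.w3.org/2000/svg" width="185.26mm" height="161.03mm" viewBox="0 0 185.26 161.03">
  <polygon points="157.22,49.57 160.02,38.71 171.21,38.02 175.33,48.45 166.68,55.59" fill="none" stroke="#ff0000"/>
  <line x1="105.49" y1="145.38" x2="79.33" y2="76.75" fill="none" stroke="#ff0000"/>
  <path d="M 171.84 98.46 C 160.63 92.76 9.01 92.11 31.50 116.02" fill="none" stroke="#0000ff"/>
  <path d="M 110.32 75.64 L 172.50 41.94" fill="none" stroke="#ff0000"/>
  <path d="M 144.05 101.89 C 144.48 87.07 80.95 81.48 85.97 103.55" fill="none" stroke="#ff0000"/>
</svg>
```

; LightBurn 1.4.05
; GRBL device profile, absolute coords
G21
G90
G0 X157.22 Y111.46
M4 S216
G01 X160.02 Y122.32 F3718
G01 X171.21 Y123.01
G01 X175.33 Y112.58
G01 X166.68 Y105.44
G01 X157.22 Y111.46
M5
G0 X105.49 Y15.65
M4 S216
G01 X79.33 Y84.28 F3718
M5
G0 X171.84 Y62.57
M4 S789
G01 X142.02 Y65.59 F1001
G01 X89.03 Y64.89
G01 X42.36 Y58.64
G01 X31.50 Y45.01
M5
G0 X110.32 Y85.39
M4 S216
G01 X172.50 Y119.09 F3718
M5
G0 X144.05 Y59.14
M4 S216
G01 X134.45 Y68.24 F3718
G01 X113.29 Y72.14
G01 X92.99 Y69.13
G01 X85.97 Y57.48
M5
G0 X0.00 Y0.00

1 u = 1 mm; y_m = 161.03 − y.

[1] `<polygon>` regular polygon, #ff0000→engrave S216 F3718: (157.22,111.46) → (160.02,122.32) → (171.21,123.01) → (175.33,112.58) → (166.68,105.44) → (157.22,111.46) (closed)

[2] `<line>` line segment, #ff0000→engrave S216 F3718: (105.49,15.65) → (79.33,84.28)

[3] `<path>` cubic bezier, #0000ff→cut S789 F1001: (171.84,62.57) → (142.02,65.59) → (89.03,64.89) → (42.36,58.64) → (31.50,45.01)

[4] `<path>` line segment, #ff0000→engrave S216 F3718: (110.32,85.39) → (172.50,119.09)

[5] `<path>` cubic bezier, #ff0000→engrave S216 F3718: (144.05,59.14) → (134.45,68.24) → (113.29,72.14) → (92.99,69.13) → (85.97,57.48)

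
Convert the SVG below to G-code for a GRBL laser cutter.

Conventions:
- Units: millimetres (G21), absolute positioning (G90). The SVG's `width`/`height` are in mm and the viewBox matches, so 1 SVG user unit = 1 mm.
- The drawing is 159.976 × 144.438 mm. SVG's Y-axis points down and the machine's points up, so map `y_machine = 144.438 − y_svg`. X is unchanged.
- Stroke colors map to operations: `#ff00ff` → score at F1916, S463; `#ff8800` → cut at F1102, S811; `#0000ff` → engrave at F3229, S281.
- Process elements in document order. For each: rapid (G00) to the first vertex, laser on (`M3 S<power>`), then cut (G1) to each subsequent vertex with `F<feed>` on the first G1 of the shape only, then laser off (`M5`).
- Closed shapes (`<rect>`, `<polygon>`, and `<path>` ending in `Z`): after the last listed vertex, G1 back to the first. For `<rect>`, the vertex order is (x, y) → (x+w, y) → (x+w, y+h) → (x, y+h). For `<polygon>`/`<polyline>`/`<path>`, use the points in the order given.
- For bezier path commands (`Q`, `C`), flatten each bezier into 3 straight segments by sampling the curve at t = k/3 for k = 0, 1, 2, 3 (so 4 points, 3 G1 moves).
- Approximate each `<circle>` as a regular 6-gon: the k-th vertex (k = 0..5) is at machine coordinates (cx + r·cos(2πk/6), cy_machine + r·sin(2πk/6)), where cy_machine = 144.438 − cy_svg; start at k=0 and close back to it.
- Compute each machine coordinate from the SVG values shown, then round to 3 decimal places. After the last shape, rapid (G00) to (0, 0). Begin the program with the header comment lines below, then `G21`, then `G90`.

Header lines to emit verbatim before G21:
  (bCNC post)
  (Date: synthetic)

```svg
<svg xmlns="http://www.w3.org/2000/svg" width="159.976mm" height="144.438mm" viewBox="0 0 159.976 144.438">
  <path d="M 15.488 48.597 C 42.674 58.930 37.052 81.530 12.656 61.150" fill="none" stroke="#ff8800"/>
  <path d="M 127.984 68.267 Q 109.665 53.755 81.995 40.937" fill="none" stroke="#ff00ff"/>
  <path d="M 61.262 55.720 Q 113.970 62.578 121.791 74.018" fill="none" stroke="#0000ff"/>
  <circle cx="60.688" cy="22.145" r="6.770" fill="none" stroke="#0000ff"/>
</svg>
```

1 u = 1 mm; y_m = 144.438 − y.

[1] `<path>` cubic bezier, #ff8800→cut S811 F1102: (15.488,95.841) → (32.258,83.465) → (30.274,75.188) → (12.656,83.288)

[2] `<path>` quadratic bezier, #ff00ff→score S463 F1916: (127.984,76.171) → (114.732,85.657) → (99.403,94.767) → (81.995,103.501)

[3] `<path>` quadratic bezier, #0000ff→engrave S281 F3229: (61.262,88.718) → (91.413,83.637) → (111.590,77.538) → (121.791,70.420)

[4] `<circle>` circle, #0000ff→engrave S281 F3229: (67.458,122.293) → (64.073,128.156) → (57.303,128.156) → (53.918,122.293) → (57.303,116.430) → (64.073,116.430) → (67.458,122.293) (closed)

(bCNC post)
(Date: synthetic)
G21
G90
G00 X15.488 Y95.841
M3 S811
G1 X32.258 Y83.465 F1102
G1 X30.274 Y75.188
G1 X12.656 Y83.288
M5
G00 X127.984 Y76.171
M3 S463
G1 X114.732 Y85.657 F1916
G1 X99.403 Y94.767
G1 X81.995 Y103.501
M5
G00 X61.262 Y88.718
M3 S281
G1 X91.413 Y83.637 F3229
G1 X111.590 Y77.538
G1 X121.791 Y70.420
M5
G00 X67.458 Y122.293
M3 S281
G1 X64.073 Y128.156 F3229
G1 X57.303 Y128.156
G1 X53.918 Y122.293
G1 X57.303 Y116.430
G1 X64.073 Y116.430
G1 X67.458 Y122.293
M5
G00 X0.000 Y0.000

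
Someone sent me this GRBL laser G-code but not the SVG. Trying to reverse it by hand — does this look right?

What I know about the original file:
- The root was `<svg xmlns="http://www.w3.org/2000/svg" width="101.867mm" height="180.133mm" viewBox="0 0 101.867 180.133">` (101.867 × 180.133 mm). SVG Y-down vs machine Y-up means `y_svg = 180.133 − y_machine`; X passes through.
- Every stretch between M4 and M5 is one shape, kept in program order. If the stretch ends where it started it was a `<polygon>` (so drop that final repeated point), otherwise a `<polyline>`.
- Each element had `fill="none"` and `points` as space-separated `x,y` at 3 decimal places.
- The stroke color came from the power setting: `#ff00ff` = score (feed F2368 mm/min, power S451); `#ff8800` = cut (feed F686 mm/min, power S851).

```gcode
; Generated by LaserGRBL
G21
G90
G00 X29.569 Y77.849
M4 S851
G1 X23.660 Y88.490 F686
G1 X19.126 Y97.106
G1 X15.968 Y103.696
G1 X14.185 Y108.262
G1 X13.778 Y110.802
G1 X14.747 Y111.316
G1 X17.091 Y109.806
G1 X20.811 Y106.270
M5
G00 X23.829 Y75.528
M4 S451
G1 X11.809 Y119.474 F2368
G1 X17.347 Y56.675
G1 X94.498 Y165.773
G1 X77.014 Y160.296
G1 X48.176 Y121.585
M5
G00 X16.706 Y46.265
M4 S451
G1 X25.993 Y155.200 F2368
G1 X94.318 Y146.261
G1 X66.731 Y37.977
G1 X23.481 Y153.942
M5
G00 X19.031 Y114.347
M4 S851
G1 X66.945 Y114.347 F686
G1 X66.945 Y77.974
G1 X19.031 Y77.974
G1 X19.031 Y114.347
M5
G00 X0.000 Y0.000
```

Machine Y-up, SVG Y-down with viewBox height 180.133, so y_svg = 180.133 − y_machine; X carries over.

Run 1: S851 ⇒ cut layer `#ff8800`. The run is open, so emit a `<polyline>` with points (Y-flipped): 29.569,102.284 23.660,91.643 19.126,83.027 15.968,76.437 14.185,71.871 13.778,69.331 14.747,68.817 17.091,70.327 20.811,73.863.

Run 2: power S451 maps to stroke `#ff00ff` (score). The run is open, so emit a `<polyline>` with points (Y-flipped): 23.829,104.605 11.809,60.659 17.347,123.458 94.498,14.360 77.014,19.837 48.176,58.548.

Run 3: power S451 maps to stroke `#ff00ff` (score). The run is open, so emit a `<polyline>` with points (Y-flipped): 16.706,133.868 25.993,24.933 94.318,33.872 66.731,142.156 23.481,26.191.

Run 4: the run's S851 means `#ff8800` (cut). The run returns to its start, so emit a `<polygon>` with points (Y-flipped): 19.031,65.786 66.945,65.786 66.945,102.159 19.031,102.159.

<svg xmlns="http://www.w3.org/2000/svg" width="101.867mm" height="180.133mm" viewBox="0 0 101.867 180.133">
  <polyline points="29.569,102.284 23.660,91.643 19.126,83.027 15.968,76.437 14.185,71.871 13.778,69.331 14.747,68.817 17.091,70.327 20.811,73.863" fill="none" stroke="#ff8800"/>
  <polyline points="23.829,104.605 11.809,60.659 17.347,123.458 94.498,14.360 77.014,19.837 48.176,58.548" fill="none" stroke="#ff00ff"/>
  <polyline points="16.706,133.868 25.993,24.933 94.318,33.872 66.731,142.156 23.481,26.191" fill="none" stroke="#ff00ff"/>
  <polygon points="19.031,65.786 66.945,65.786 66.945,102.159 19.031,102.159" fill="none" stroke="#ff8800"/>
</svg>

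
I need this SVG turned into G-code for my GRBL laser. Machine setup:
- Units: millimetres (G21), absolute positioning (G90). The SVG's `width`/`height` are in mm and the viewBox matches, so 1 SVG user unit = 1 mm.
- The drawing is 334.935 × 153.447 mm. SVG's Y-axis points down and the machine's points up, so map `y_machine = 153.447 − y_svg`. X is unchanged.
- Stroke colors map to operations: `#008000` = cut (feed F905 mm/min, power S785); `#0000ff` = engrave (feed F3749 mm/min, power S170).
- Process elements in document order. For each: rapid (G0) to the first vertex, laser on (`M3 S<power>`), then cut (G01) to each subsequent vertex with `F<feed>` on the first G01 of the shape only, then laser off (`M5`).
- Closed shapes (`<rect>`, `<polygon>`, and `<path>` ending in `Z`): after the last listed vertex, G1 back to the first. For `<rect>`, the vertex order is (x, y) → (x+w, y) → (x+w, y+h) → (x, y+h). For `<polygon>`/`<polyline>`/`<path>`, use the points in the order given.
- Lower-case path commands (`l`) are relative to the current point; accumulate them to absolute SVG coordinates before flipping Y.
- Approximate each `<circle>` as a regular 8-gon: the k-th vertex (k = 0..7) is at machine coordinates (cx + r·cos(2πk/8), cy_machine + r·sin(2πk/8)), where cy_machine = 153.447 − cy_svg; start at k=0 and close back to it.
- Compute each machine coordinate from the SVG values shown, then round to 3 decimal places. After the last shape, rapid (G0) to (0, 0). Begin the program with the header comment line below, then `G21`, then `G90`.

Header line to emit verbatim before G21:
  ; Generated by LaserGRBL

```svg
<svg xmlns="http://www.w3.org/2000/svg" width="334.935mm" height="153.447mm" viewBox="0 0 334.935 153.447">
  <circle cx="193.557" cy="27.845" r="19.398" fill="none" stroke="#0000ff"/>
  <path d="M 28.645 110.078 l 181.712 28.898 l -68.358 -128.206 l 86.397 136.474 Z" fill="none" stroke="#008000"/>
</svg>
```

; Generated by LaserGRBL
G21
G90
G0 X212.955 Y125.602
M3 S170
G01 X207.273 Y139.318 F3749
G01 X193.557 Y145.000
G01 X179.841 Y139.318
G01 X174.159 Y125.602
G01 X179.841 Y111.886
G01 X193.557 Y106.204
G01 X207.273 Y111.886
G01 X212.955 Y125.602
M5
G0 X28.645 Y43.369
M3 S785
G01 X210.357 Y14.471 F905
G01 X141.999 Y142.677
G01 X228.396 Y6.203
G01 X28.645 Y43.369
M5
G0 X0.000 Y0.000

1 u = 1 mm; y_m = 153.447 − y.

[1] `<circle>` circle, #0000ff→engrave S170 F3749: (212.955,125.602) → (207.273,139.318) → (193.557,145.000) → (179.841,139.318) → (174.159,125.602) → (179.841,111.886) → (193.557,106.204) → (207.273,111.886) → (212.955,125.602) (closed)

[2] `<path>` closed polygon, #008000→cut S785 F905: (28.645,43.369) → (210.357,14.471) → (141.999,142.677) → (228.396,6.203) → (28.645,43.369) (closed)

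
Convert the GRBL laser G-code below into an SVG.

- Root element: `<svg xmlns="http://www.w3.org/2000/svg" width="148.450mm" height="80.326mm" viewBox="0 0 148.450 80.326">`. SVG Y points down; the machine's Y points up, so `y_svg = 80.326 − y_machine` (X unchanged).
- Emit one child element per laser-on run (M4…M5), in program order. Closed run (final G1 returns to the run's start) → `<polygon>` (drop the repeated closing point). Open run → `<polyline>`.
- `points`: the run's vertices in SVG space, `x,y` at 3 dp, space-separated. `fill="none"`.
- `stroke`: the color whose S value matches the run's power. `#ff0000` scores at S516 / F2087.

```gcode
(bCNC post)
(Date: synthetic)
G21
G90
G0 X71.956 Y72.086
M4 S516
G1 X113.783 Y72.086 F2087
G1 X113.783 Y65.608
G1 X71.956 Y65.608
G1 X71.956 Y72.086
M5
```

<svg xmlns="http://www.w3.org/2000/svg" width="148.450mm" height="80.326mm" viewBox="0 0 148.450 80.326">
  <polygon points="71.956,8.240 113.783,8.240 113.783,14.718 71.956,14.718" fill="none" stroke="#ff0000"/>
</svg>

y_svg = 80.326 − y_m. Every run uses S516, so all elements get stroke `#ff0000` (score).

[1] closed run; points: 71.956,8.240 113.783,8.240 113.783,14.718 71.956,14.718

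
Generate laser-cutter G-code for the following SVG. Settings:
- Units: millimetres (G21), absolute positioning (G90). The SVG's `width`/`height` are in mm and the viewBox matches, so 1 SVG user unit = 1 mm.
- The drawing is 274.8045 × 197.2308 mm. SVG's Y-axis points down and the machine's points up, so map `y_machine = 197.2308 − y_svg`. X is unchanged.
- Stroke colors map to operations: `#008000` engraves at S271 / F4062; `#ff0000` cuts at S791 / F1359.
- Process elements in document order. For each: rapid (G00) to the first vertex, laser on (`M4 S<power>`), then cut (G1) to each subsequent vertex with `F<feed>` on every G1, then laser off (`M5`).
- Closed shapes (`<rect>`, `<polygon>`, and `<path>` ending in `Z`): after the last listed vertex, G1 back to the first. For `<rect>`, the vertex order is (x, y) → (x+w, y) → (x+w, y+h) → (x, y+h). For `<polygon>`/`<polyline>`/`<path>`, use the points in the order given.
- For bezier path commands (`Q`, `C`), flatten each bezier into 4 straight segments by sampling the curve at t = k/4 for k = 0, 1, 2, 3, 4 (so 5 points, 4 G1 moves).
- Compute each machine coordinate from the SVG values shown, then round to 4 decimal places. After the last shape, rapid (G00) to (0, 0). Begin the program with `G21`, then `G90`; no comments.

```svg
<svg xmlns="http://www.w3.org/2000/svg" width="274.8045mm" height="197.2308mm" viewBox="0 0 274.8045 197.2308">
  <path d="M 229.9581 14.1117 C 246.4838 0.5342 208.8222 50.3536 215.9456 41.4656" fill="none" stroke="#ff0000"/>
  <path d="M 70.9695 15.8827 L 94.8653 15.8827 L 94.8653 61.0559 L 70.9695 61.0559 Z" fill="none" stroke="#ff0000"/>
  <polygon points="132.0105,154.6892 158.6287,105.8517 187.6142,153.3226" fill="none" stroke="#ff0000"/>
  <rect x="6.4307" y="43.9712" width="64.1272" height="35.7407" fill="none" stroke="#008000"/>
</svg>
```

Since the viewBox matches the mm dimensions, user units are millimetres directly. The only transform is the Y-flip y_m = 197.2308 − y_svg.

Shape 1 is a cubic bezier drawn with `<path>`. Its stroke #ff0000 means cut at S791, F1359. After flipping Y the toolpath is (229.9581,183.1191) → (233.7387,183.3232) → (226.4777,171.2007) → (217.4538,158.1990) → (215.9456,155.7652).

Shape 2 is a rectangle drawn with `<path>`. Its stroke #ff0000 means cut at S791, F1359. After flipping Y the toolpath is (70.9695,181.3481) → (94.8653,181.3481) → (94.8653,136.1749) → (70.9695,136.1749) → (70.9695,181.3481), returning to the start.

Shape 3 is a regular polygon drawn with `<polygon>`. Its stroke #ff0000 means cut at S791, F1359. After flipping Y the toolpath is (132.0105,42.5416) → (158.6287,91.3791) → (187.6142,43.9082) → (132.0105,42.5416), returning to the start.

Shape 4 is a rectangle drawn with `<rect>`. Its stroke #008000 means engrave at S271, F4062. After flipping Y the toolpath is (6.4307,153.2596) → (70.5579,153.2596) → (70.5579,117.5189) → (6.4307,117.5189) → (6.4307,153.2596), returning to the start.

G21
G90
G00 X229.9581 Y183.1191
M4 S791
G1 X233.7387 Y183.3232 F1359
G1 X226.4777 Y171.2007 F1359
G1 X217.4538 Y158.1990 F1359
G1 X215.9456 Y155.7652 F1359
M5
G00 X70.9695 Y181.3481
M4 S791
G1 X94.8653 Y181.3481 F1359
G1 X94.8653 Y136.1749 F1359
G1 X70.9695 Y136.1749 F1359
G1 X70.9695 Y181.3481 F1359
M5
G00 X132.0105 Y42.5416
M4 S791
G1 X158.6287 Y91.3791 F1359
G1 X187.6142 Y43.9082 F1359
G1 X132.0105 Y42.5416 F1359
M5
G00 X6.4307 Y153.2596
M4 S271
G1 X70.5579 Y153.2596 F4062
G1 X70.5579 Y117.5189 F4062
G1 X6.4307 Y117.5189 F4062
G1 X6.4307 Y153.2596 F4062
M5
G00 X0.0000 Y0.0000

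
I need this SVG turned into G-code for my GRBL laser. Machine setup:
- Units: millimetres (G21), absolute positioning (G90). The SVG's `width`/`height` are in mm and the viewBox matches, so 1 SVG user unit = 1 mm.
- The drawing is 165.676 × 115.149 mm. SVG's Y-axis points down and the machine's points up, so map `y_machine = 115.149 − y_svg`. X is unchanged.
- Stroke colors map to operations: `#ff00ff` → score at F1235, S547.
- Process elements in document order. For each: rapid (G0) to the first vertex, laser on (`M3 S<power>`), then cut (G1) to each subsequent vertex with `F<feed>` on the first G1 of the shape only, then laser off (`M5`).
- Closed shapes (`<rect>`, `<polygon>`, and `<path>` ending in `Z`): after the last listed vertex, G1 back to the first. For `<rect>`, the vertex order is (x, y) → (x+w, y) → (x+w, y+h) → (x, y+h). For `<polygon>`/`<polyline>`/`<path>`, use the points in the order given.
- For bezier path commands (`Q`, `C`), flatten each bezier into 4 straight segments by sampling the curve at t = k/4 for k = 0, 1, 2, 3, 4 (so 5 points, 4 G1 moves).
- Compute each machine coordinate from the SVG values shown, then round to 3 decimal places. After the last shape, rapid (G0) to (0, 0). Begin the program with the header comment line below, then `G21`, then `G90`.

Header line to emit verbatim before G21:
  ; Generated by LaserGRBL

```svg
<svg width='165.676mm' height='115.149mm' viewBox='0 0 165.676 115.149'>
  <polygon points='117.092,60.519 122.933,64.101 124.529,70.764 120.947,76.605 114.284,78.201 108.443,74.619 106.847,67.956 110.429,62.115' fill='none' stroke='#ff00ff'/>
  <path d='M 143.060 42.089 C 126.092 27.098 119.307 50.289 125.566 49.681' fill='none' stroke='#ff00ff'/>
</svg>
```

; Generated by LaserGRBL
G21
G90
G0 X117.092 Y54.630
M3 S547
G1 X122.933 Y51.048 F1235
G1 X124.529 Y44.385
G1 X120.947 Y38.544
G1 X114.284 Y36.948
G1 X108.443 Y40.530
G1 X106.847 Y47.193
G1 X110.429 Y53.034
G1 X117.092 Y54.630
M5
G0 X143.060 Y73.060
M3 S547
G1 X132.288 Y78.113 F1235
G1 X125.603 Y74.658
G1 X123.273 Y68.506
G1 X125.566 Y65.468
M5
G0 X0.000 Y0.000

viewBox `0 0 165.676 115.149` with mm width/height → 1 unit = 1 mm. Flip: y_m = 115.149 − y_svg.

**Shape 1** — `<polygon>` regular polygon, stroke `#ff00ff` → score (S547, F1235). Machine vertices: (117.092,54.630) → (122.933,51.048) → (124.529,44.385) → (120.947,38.544) → (114.284,36.948) → (108.443,40.530) → (106.847,47.193) → (110.429,53.034) → (117.092,54.630). Closed: final G1 returns to the first vertex.

**Shape 2** — `<path>` cubic bezier, stroke `#ff00ff` → score (S547, F1235). Control points (SVG): P0=(143.060,42.089), P1=(126.092,27.098), P2=(119.307,50.289), P3=(125.566,49.681); sampled at t=k/4. Machine vertices: (143.060,73.060) → (132.288,78.113) → (125.603,74.658) → (123.273,68.506) → (125.566,65.468). Open path.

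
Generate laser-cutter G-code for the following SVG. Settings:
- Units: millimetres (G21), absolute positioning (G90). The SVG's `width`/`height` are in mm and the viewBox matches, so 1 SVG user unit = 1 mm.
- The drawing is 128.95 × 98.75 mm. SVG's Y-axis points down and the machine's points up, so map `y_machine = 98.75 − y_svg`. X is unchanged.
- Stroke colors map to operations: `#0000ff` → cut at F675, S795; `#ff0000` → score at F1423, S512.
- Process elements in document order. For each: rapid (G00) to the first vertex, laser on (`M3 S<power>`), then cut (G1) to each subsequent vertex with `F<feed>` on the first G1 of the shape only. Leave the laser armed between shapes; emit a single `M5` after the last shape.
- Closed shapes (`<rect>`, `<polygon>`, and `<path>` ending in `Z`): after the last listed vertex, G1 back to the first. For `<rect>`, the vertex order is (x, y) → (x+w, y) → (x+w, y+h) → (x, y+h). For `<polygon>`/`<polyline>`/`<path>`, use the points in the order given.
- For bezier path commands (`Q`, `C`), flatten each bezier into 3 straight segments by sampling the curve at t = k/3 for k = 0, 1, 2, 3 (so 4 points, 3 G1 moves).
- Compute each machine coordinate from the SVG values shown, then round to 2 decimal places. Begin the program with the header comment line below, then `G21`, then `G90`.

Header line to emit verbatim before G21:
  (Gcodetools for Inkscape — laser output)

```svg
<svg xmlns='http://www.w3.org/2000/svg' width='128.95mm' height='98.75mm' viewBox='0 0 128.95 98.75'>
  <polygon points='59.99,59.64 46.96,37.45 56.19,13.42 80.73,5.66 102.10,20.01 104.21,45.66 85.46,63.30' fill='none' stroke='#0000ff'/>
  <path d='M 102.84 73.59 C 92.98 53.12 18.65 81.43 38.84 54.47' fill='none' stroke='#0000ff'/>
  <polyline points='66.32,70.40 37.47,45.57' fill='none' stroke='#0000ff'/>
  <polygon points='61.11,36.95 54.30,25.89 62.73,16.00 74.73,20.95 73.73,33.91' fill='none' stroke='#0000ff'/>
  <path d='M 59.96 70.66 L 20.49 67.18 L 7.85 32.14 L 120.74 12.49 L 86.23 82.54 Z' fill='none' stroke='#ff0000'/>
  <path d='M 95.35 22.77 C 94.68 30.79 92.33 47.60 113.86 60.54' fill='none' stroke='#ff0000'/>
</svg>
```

(Gcodetools for Inkscape — laser output)
G21
G90
G00 X59.99 Y39.11
M3 S795
G1 X46.96 Y61.30 F675
G1 X56.19 Y85.33
G1 X80.73 Y93.09
G1 X102.10 Y78.74
G1 X104.21 Y53.09
G1 X85.46 Y35.45
G1 X59.99 Y39.11
G00 X102.84 Y25.16
M3 S795
G1 X77.38 Y33.22 F675
G1 X44.27 Y31.89
G1 X38.84 Y44.28
G00 X66.32 Y28.35
M3 S795
G1 X37.47 Y53.18 F675
G00 X61.11 Y61.80
M3 S795
G1 X54.30 Y72.86 F675
G1 X62.73 Y82.75
G1 X74.73 Y77.80
G1 X73.73 Y64.84
G1 X61.11 Y61.80
G00 X59.96 Y28.09
M3 S512
G1 X20.49 Y31.57 F1423
G1 X7.85 Y66.61
G1 X120.74 Y86.26
G1 X86.23 Y16.21
G1 X59.96 Y28.09
G00 X95.35 Y75.98
M3 S512
G1 X95.07 Y65.50 F1423
G1 X99.34 Y51.97
G1 X113.86 Y38.21
M5

viewBox `0 0 128.95 98.75` with mm width/height → 1 unit = 1 mm. Flip: y_m = 98.75 − y_svg.

**Shape 1** — `<polygon>` regular polygon, stroke `#0000ff` → cut (S795, F675). Machine vertices: (59.99,39.11) → (46.96,61.30) → (56.19,85.33) → (80.73,93.09) → (102.10,78.74) → (104.21,53.09) → (85.46,35.45) → (59.99,39.11). Closed: final G1 returns to the first vertex.

**Shape 2** — `<path>` cubic bezier, stroke `#0000ff` → cut (S795, F675). Control points (SVG): P0=(102.84,73.59), P1=(92.98,53.12), P2=(18.65,81.43), P3=(38.84,54.47); sampled at t=k/3. Machine vertices: (102.84,25.16) → (77.38,33.22) → (44.27,31.89) → (38.84,44.28). Open path.

**Shape 3** — `<polyline>` line segment, stroke `#0000ff` → cut (S795, F675). Machine vertices: (66.32,28.35) → (37.47,53.18). Open path.

**Shape 4** — `<polygon>` regular polygon, stroke `#0000ff` → cut (S795, F675). Machine vertices: (61.11,61.80) → (54.30,72.86) → (62.73,82.75) → (74.73,77.80) → (73.73,64.84) → (61.11,61.80). Closed: final G1 returns to the first vertex.

**Shape 5** — `<path>` closed polygon, stroke `#ff0000` → score (S512, F1423). Machine vertices: (59.96,28.09) → (20.49,31.57) → (7.85,66.61) → (120.74,86.26) → (86.23,16.21) → (59.96,28.09). Closed: final G1 returns to the first vertex.

**Shape 6** — `<path>` cubic bezier, stroke `#ff0000` → score (S512, F1423). Control points (SVG): P0=(95.35,22.77), P1=(94.68,30.79), P2=(92.33,47.60), P3=(113.86,60.54); sampled at t=k/3. Machine vertices: (95.35,75.98) → (95.07,65.50) → (99.34,51.97) → (113.86,38.21). Open path.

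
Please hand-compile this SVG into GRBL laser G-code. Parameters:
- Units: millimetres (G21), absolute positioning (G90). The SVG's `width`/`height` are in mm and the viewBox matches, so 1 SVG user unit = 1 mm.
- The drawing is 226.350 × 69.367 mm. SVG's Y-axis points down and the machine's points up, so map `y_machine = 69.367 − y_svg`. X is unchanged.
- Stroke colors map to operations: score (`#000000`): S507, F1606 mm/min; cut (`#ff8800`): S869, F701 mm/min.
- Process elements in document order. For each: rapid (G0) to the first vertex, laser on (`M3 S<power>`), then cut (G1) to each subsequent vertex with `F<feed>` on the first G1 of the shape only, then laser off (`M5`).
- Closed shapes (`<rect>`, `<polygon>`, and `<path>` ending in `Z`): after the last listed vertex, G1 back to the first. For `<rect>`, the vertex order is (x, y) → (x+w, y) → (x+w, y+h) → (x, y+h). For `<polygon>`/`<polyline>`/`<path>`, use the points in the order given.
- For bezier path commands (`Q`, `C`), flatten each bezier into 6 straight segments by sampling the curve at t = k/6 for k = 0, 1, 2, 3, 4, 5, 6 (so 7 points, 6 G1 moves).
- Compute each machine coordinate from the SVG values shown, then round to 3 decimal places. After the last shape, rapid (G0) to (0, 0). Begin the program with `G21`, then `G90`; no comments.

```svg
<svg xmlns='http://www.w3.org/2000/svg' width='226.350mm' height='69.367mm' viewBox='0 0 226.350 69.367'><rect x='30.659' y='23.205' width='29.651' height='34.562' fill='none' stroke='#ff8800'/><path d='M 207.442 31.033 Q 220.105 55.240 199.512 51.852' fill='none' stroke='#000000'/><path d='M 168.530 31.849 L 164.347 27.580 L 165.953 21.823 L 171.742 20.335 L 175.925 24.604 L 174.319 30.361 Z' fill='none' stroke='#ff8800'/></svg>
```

G21
G90
G0 X30.659 Y46.162
M3 S869
G1 X60.310 Y46.162 F701
G1 X60.310 Y11.600
G1 X30.659 Y11.600
G1 X30.659 Y46.162
M5
G0 X207.442 Y38.334
M3 S507
G1 X210.739 Y31.032 F1606
G1 X212.189 Y25.262
G1 X211.791 Y21.026
G1 X209.546 Y18.322
G1 X205.453 Y17.152
G1 X199.512 Y17.515
M5
G0 X168.530 Y37.518
M3 S869
G1 X164.347 Y41.787 F701
G1 X165.953 Y47.544
G1 X171.742 Y49.032
G1 X175.925 Y44.763
G1 X174.319 Y39.006
G1 X168.530 Y37.518
M5
G0 X0.000 Y0.000

1 u = 1 mm; y_m = 69.367 − y.

[1] `<rect>` rectangle, #ff8800→cut S869 F701: (30.659,46.162) → (60.310,46.162) → (60.310,11.600) → (30.659,11.600) → (30.659,46.162) (closed)

[2] `<path>` quadratic bezier, #000000→score S507 F1606: (207.442,38.334) → (210.739,31.032) → (212.189,25.262) → (211.791,21.026) → (209.546,18.322) → (205.453,17.152) → (199.512,17.515)

[3] `<path>` regular polygon, #ff8800→cut S869 F701: (168.530,37.518) → (164.347,41.787) → (165.953,47.544) → (171.742,49.032) → (175.925,44.763) → (174.319,39.006) → (168.530,37.518) (closed)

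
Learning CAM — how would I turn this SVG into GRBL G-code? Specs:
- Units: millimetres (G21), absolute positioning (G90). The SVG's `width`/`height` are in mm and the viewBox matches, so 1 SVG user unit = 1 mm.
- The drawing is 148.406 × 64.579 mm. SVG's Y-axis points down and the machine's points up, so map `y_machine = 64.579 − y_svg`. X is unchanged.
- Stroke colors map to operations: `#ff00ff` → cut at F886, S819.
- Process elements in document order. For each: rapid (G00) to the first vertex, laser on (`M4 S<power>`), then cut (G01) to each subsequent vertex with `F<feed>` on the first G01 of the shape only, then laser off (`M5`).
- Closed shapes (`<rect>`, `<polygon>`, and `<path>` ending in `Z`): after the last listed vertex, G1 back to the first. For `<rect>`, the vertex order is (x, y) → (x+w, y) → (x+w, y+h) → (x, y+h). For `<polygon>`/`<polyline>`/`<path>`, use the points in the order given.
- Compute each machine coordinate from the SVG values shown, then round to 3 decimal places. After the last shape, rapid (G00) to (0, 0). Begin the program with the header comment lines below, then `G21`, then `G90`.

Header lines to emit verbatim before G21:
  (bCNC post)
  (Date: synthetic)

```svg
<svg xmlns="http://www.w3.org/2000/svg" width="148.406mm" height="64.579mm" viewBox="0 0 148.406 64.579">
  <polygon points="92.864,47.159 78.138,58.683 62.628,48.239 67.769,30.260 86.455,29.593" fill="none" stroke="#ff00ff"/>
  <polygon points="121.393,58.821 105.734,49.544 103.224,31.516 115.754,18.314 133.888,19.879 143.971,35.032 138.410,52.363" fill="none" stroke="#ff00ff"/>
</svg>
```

Since the viewBox matches the mm dimensions, user units are millimetres directly. The only transform is the Y-flip y_m = 64.579 − y_svg.

Shape 1 is a regular polygon drawn with `<polygon>`. Its stroke #ff00ff means cut at S819, F886. After flipping Y the toolpath is (92.864,17.420) → (78.138,5.896) → (62.628,16.340) → (67.769,34.319) → (86.455,34.986) → (92.864,17.420), returning to the start.

Shape 2 is a regular polygon drawn with `<polygon>`. Its stroke #ff00ff means cut at S819, F886. After flipping Y the toolpath is (121.393,5.758) → (105.734,15.035) → (103.224,33.063) → (115.754,46.265) → (133.888,44.700) → (143.971,29.547) → (138.410,12.216) → (121.393,5.758), returning to the start.

(bCNC post)
(Date: synthetic)
G21
G90
G00 X92.864 Y17.420
M4 S819
G01 X78.138 Y5.896 F886
G01 X62.628 Y16.340
G01 X67.769 Y34.319
G01 X86.455 Y34.986
G01 X92.864 Y17.420
M5
G00 X121.393 Y5.758
M4 S819
G01 X105.734 Y15.035 F886
G01 X103.224 Y33.063
G01 X115.754 Y46.265
G01 X133.888 Y44.700
G01 X143.971 Y29.547
G01 X138.410 Y12.216
G01 X121.393 Y5.758
M5
G00 X0.000 Y0.000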